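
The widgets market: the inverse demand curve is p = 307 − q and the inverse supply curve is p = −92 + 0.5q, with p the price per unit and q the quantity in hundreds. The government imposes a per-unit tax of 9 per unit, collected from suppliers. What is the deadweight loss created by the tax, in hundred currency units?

Deadweight loss = 27 hundred.

Rewrite in direct form: qd = 307 − p and qs = 2p + 184.
Without the tax, 307 − p = 2p + 184 gives 3p = 123, so p* = 41 and q* = 266.
With the tax collected from suppliers, supply shifts: qs = 2(p − 9) + 184.
Solving gives q = 260 with consumers paying 47 and suppliers receiving 38 (the 9 wedge).
Quantity falls by |ΔQ| = |266 − 260| = 6.
DWL = ½ · t · |ΔQ| = ½ · 9 · 6 = 27.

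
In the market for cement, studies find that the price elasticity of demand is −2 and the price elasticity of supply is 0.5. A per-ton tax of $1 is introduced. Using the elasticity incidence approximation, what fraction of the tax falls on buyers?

Incidence ratio: buyers' share ≈ εs / (εs + |εd|) = 0.5 / (0.5 + 2) = 0.2.
Supply is the less elastic side, so buyers bear the smaller share.

Buyers' share ≈ 0.2.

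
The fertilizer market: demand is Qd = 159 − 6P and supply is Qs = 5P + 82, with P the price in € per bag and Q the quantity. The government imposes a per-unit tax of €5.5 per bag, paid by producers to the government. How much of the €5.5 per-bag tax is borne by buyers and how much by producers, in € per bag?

Before the tax: set 159 − 6P = 5P + 82 → P* = €7, Q* = 117.
With the tax collected from producers, supply shifts: Qs = 5(P − 5.5) + 82.
New equilibrium: buyers pay €9.5, producers receive €4, Q = 102. (Wedge: Pb − Ps = 5.5.)
Burden on buyers: €2.5; on producers: €3. (They sum to €5.5.)

Buyers bear €2.5 per bag; producers bear €3 per bag.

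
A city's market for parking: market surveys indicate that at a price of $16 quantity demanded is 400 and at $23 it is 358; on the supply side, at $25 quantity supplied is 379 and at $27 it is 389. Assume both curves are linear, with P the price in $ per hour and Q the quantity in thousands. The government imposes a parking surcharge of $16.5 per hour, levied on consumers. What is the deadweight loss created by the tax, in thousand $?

Demand slope: (358 − 400)/(23 − 16) = -6, so Qd = 496 − 6P.
Supply slope: (389 − 379)/(27 − 25) = 5, so Qs = 5P + 254.
Without the tax, 496 − 6P = 5P + 254 gives 11P = 242, so P* = $22 and Q* = 364.
With the tax collected from consumers, demand (in seller-price terms) shifts: Qd = 496 − 6(P + 16.5).
New equilibrium: consumers pay $29.5, sellers receive $13, Q = 319. (Wedge: Pb − Ps = 16.5.)
Quantity falls by |ΔQ| = |364 − 319| = 45.
DWL = ½ · t · |ΔQ| = ½ · 16.5 · 45 = $371.25.

Deadweight loss = $371.25 thousand.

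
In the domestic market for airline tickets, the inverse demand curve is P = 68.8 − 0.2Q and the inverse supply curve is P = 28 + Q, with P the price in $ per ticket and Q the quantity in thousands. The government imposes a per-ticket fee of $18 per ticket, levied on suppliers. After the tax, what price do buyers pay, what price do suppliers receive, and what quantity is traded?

Rewrite in direct form: Qd = 344 − 5P and Qs = P − 28.
Before the tax: set 344 − 5P = P − 28 → P* = $62, Q* = 34.
With the tax collected from suppliers, supply shifts: Qs = (P − 18) − 28.
Solving gives Q = 19 with buyers paying $65 and suppliers receiving $47 (the $18 wedge).

Buyers pay $65; suppliers receive $47; quantity = 19.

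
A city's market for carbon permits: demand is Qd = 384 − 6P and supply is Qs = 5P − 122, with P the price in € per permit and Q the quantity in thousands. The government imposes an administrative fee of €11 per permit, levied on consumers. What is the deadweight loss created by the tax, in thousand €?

Deadweight loss = €165 thousand.

Before the tax: set 384 − 6P = 5P − 122 → P* = €46, Q* = 108.
With the tax collected from consumers, demand (in seller-price terms) shifts: Qd = 384 − 6(P + 11).
Solving gives Q = 78 with consumers paying €51 and suppliers receiving €40 (the €11 wedge).
Quantity falls by |ΔQ| = |108 − 78| = 30.
DWL = ½ · t · |ΔQ| = ½ · 11 · 30 = €165.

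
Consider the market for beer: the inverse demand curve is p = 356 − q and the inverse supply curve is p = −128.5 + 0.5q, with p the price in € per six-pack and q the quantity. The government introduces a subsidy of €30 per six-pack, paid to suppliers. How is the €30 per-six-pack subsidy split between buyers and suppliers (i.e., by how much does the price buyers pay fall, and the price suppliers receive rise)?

Rewrite in direct form: qd = 356 − p and qs = 2p + 257.
Before the subsidy: set 356 − p = 2p + 257 → p* = €33, q* = 323.
With a per-unit subsidy paid to suppliers, each receives p + 30 per unit sold, so supply becomes qs = 2(p + 30) + 257.
Solving gives q = 343 with buyers paying €13 and suppliers receiving €43 (the €30 wedge).
Gain to buyers: €20; to suppliers: €10. (They sum to €30.)

Buyers gain €20 per six-pack; suppliers gain €10 per six-pack.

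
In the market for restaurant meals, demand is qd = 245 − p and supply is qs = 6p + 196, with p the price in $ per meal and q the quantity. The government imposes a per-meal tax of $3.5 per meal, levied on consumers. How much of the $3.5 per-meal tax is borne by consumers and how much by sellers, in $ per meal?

Consumers bear $3 per meal; sellers bear $0.5 per meal.

Without the tax, 245 − p = 6p + 196 gives 7p = 49, so p* = $7 and q* = 238.
With the tax collected from consumers, demand (in seller-price terms) shifts: qd = 245 − (p + 3.5).
Solving gives q = 235 with consumers paying $10 and sellers receiving $6.5 (the $3.5 wedge).
Burden on consumers: $3; on sellers: $0.5. (They sum to $3.5.)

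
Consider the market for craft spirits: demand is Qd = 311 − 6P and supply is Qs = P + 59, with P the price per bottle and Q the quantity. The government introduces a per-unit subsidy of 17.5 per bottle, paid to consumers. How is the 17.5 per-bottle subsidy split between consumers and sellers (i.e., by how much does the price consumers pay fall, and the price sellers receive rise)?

Consumers gain 2.5 per bottle; sellers gain 15 per bottle.

Before the subsidy: set 311 − 6P = P + 59 → P* = 36, Q* = 95.
With a per-unit subsidy paid to consumers, each effectively pays P − 17.5, so demand becomes Qd = 311 − 6(P − 17.5).
Solving gives Q = 110 with consumers paying 33.5 and sellers receiving 51 (the 17.5 wedge).
Gain to consumers: 2.5; to sellers: 15. (They sum to 17.5.)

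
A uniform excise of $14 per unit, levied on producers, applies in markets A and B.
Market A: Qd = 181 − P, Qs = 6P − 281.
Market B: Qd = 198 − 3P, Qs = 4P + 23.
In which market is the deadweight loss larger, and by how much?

Market A: pre-tax P* = $66, Q* = 115; post-tax Q = 103; deadweight loss = $84.
Market B: pre-tax P* = $25, Q* = 123; post-tax Q = 99; deadweight loss = $168.
Difference: $84 vs $168 → market B is larger by $84.

Market B, by $84.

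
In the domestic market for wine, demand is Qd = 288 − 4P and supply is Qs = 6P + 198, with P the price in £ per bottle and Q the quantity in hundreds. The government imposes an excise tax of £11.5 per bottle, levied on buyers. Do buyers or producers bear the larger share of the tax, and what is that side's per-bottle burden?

Buyers bear the larger share: £6.9 per bottle.

Without the tax, 288 − 4P = 6P + 198 gives 10P = 90, so P* = £9 and Q* = 252.
With the tax collected from buyers, demand (in seller-price terms) shifts: Qd = 288 − 4(P + 11.5).
Solving gives Q = 224.4 with buyers paying £15.9 and producers receiving £4.4 (the £11.5 wedge).
Per-bottle burden: buyers £6.9, producers £4.6.
Buyers take the larger share because demand is less price-elastic here (demand slope 4 vs supply slope 6).
The less price-elastic side of the market bears the larger share of a per-unit tax.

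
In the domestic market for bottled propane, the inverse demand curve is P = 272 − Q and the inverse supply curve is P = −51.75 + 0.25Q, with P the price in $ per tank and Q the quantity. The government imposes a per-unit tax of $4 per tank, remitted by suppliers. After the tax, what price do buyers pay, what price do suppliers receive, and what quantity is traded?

Rewrite in direct form: Qd = 272 − P and Qs = 4P + 207.
Before the tax: set 272 − P = 4P + 207 → P* = $13, Q* = 259.
With the tax collected from suppliers, supply shifts: Qs = 4(P − 4) + 207.
New equilibrium: buyers pay $16.2, suppliers receive $12.2, Q = 255.8. (Wedge: Pb − Ps = 4.)

Buyers pay $16.2; suppliers receive $12.2; quantity = 255.8.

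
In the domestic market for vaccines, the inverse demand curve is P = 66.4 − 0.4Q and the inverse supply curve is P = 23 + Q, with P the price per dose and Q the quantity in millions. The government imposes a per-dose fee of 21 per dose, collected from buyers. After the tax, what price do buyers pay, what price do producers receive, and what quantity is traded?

Buyers pay 60; producers receive 39; quantity = 16.

Inverting to Q(P) form: Qd = 166 − 2.5P; Qs = P − 23.
Without the tax, 166 − 2.5P = P − 23 gives 3.5P = 189, so P* = 54 and Q* = 31.
With the tax collected from buyers, demand (in seller-price terms) shifts: Qd = 166 − 2.5(P + 21).
New equilibrium: buyers pay 60, producers receive 39, Q = 16. (Wedge: Pb − Ps = 21.)
The less price-elastic side of the market bears the larger share of a per-unit tax.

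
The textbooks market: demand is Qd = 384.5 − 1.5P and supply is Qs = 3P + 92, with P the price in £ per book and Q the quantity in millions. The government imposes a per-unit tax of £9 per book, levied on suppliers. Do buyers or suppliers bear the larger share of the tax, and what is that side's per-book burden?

Buyers bear the larger share: £6 per book.

Before the tax: set 384.5 − 1.5P = 3P + 92 → P* = £65, Q* = 287.
With the tax collected from suppliers, supply shifts: Qs = 3(P − 9) + 92.
New equilibrium: buyers pay £71, suppliers receive £62, Q = 278. (Wedge: Pb − Ps = 9.)
Per-book burden: buyers £6, suppliers £3.
Buyers take the larger share because demand is less price-elastic here (demand slope 1.5 vs supply slope 3).
The less price-elastic side of the market bears the larger share of a per-unit tax.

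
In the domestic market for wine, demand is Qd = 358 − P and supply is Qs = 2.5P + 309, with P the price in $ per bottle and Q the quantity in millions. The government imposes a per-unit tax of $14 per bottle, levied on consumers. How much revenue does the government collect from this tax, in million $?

Tax revenue = $4676 million.

Without the tax, 358 − P = 2.5P + 309 gives 3.5P = 49, so P* = $14 and Q* = 344.
With the tax collected from consumers, demand (in seller-price terms) shifts: Qd = 358 − (P + 14).
Solving gives Q = 334 with consumers paying $24 and suppliers receiving $10 (the $14 wedge).
Revenue = t · Q = 14 · 334 = $4676.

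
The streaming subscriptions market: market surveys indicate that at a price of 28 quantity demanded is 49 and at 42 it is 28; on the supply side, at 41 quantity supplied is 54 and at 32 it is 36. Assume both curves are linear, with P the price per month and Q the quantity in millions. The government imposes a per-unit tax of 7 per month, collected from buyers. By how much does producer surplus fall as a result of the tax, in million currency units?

Demand slope: (28 − 49)/(42 − 28) = -1.5, so Qd = 91 − 1.5P.
Supply slope: (36 − 54)/(32 − 41) = 2, so Qs = 2P − 28.
Without the tax, 91 − 1.5P = 2P − 28 gives 3.5P = 119, so P* = 34 and Q* = 40.
With the tax collected from buyers, demand (in seller-price terms) shifts: Qd = 91 − 1.5(P + 7).
New equilibrium: buyers pay 38, suppliers receive 31, Q = 34. (Wedge: Pb − Ps = 7.)
ΔPS is the trapezoid between Q = 34 and Q = 40 of height 3: ½ · (40 + 34) · 3 = 111.

Producer surplus falls by 111 million.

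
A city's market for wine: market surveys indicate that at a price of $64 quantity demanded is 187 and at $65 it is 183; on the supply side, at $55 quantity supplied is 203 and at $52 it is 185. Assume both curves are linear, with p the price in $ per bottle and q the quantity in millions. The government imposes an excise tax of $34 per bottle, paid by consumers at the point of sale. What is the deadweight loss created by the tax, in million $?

Demand slope: (183 − 187)/(65 − 64) = -4, so qd = 443 − 4p.
Supply slope: (185 − 203)/(52 − 55) = 6, so qs = 6p − 127.
Before the tax: set 443 − 4p = 6p − 127 → p* = $57, q* = 215.
With the tax collected from consumers, demand (in seller-price terms) shifts: qd = 443 − 4(p + 34).
Solving gives q = 133.4 with consumers paying $77.4 and producers receiving $43.4 (the $34 wedge).
Quantity falls by |ΔQ| = |215 − 133.4| = 81.6.
DWL = ½ · t · |ΔQ| = ½ · 34 · 81.6 = $1387.2.

Deadweight loss = $1387.2 million.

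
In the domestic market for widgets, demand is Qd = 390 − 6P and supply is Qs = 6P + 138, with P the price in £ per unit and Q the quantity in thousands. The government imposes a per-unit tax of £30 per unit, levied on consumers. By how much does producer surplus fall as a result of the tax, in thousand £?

Producer surplus falls by £3285 thousand.

Without the tax, 390 − 6P = 6P + 138 gives 12P = 252, so P* = £21 and Q* = 264.
With the tax collected from consumers, demand (in seller-price terms) shifts: Qd = 390 − 6(P + 30).
Solving gives Q = 174 with consumers paying £36 and sellers receiving £6 (the £30 wedge).
ΔPS is the trapezoid between Q = 174 and Q = 264 of height £15: ½ · (264 + 174) · 15 = £3285.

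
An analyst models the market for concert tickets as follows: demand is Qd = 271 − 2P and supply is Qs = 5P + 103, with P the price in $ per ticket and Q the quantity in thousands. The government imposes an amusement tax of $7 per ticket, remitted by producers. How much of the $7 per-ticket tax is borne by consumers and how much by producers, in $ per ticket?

Consumers bear $5 per ticket; producers bear $2 per ticket.

Without the tax, 271 − 2P = 5P + 103 gives 7P = 168, so P* = $24 and Q* = 223.
With the tax collected from producers, supply shifts: Qs = 5(P − 7) + 103.
New equilibrium: consumers pay $29, producers receive $22, Q = 213. (Wedge: Pb − Ps = 7.)
Burden on consumers: $5; on producers: $2. (They sum to $7.)
The less price-elastic side of the market bears the larger share of a per-unit tax.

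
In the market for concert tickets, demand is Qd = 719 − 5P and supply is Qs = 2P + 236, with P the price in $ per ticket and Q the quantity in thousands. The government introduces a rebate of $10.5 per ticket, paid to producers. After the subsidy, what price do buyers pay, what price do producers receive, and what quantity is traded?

Buyers pay $66; producers receive $76.5; quantity = 389.

Before the subsidy: set 719 − 5P = 2P + 236 → P* = $69, Q* = 374.
With a per-unit subsidy paid to producers, each receives P + 10.5 per unit sold, so supply becomes Qs = 2(P + 10.5) + 236.
Solving gives Q = 389 with buyers paying $66 and producers receiving $76.5 (the $10.5 wedge).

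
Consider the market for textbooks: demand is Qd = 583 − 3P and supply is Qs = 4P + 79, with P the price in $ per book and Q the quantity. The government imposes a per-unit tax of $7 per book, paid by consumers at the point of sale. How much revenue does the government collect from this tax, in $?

Without the tax, 583 − 3P = 4P + 79 gives 7P = 504, so P* = $72 and Q* = 367.
With the tax collected from consumers, demand (in seller-price terms) shifts: Qd = 583 − 3(P + 7).
New equilibrium: consumers pay $76, producers receive $69, Q = 355. (Wedge: Pb − Ps = 7.)
Revenue = t · Q = 7 · 355 = $2485.

Tax revenue = $2485.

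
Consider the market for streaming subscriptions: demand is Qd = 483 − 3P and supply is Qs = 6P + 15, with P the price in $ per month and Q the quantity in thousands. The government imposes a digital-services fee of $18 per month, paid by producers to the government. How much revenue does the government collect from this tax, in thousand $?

Without the tax, 483 − 3P = 6P + 15 gives 9P = 468, so P* = $52 and Q* = 327.
With the tax collected from producers, supply shifts: Qs = 6(P − 18) + 15.
New equilibrium: buyers pay $64, producers receive $46, Q = 291. (Wedge: Pb − Ps = 18.)
Revenue = t · Q = 18 · 291 = $5238.

Tax revenue = $5238 thousand.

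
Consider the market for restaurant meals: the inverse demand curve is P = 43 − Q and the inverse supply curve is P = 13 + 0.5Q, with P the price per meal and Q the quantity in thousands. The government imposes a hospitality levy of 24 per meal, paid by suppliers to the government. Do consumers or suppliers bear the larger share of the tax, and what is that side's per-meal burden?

Rewrite in direct form: Qd = 43 − P and Qs = 2P − 26.
Before the tax: set 43 − P = 2P − 26 → P* = 23, Q* = 20.
With the tax collected from suppliers, supply shifts: Qs = 2(P − 24) − 26.
New equilibrium: consumers pay 39, suppliers receive 15, Q = 4. (Wedge: Pb − Ps = 24.)
Per-meal burden: consumers 16, suppliers 8.
Consumers take the larger share because demand is less price-elastic here (demand slope 1 vs supply slope 2).

Consumers bear the larger share: 16 per meal.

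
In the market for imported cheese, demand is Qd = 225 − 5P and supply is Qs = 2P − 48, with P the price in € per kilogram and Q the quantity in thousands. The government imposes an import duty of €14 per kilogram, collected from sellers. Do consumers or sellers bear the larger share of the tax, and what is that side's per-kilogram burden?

Sellers bear the larger share: €10 per kilogram.

Before the tax: set 225 − 5P = 2P − 48 → P* = €39, Q* = 30.
With the tax collected from sellers, supply shifts: Qs = 2(P − 14) − 48.
New equilibrium: consumers pay €43, sellers receive €29, Q = 10. (Wedge: Pb − Ps = 14.)
Per-kilogram burden: consumers €4, sellers €10.
Sellers take the larger share because supply is less price-elastic here (demand slope 5 vs supply slope 2).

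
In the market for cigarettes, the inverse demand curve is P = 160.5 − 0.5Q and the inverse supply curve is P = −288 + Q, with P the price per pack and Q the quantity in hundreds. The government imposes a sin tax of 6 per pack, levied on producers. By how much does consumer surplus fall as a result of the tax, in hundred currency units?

Rewrite in direct form: Qd = 321 − 2P and Qs = P + 288.
Without the tax, 321 − 2P = P + 288 gives 3P = 33, so P* = 11 and Q* = 299.
With the tax collected from producers, supply shifts: Qs = (P − 6) + 288.
Solving gives Q = 295 with buyers paying 13 and producers receiving 7 (the 6 wedge).
ΔCS is the trapezoid between Q = 295 and Q = 299 of height 2: ½ · (299 + 295) · 2 = 594.

Consumer surplus falls by 594 hundred.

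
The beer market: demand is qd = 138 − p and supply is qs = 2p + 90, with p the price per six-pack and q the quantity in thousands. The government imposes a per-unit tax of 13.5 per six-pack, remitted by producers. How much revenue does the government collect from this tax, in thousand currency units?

Before the tax: set 138 − p = 2p + 90 → p* = 16, q* = 122.
With the tax collected from producers, supply shifts: qs = 2(p − 13.5) + 90.
New equilibrium: consumers pay 25, producers receive 11.5, q = 113. (Wedge: pb − ps = 13.5.)
Revenue = t · Q = 13.5 · 113 = 1525.5.

Tax revenue = 1525.5 thousand.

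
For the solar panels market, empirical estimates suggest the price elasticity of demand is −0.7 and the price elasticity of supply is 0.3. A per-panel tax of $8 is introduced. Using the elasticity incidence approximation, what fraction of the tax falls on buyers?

Incidence ratio: buyers' share ≈ εs / (εs + |εd|) = 0.3 / (0.3 + 0.7) = 0.3.
Supply is the less elastic side, so buyers bear the smaller share.

Buyers' share ≈ 0.3.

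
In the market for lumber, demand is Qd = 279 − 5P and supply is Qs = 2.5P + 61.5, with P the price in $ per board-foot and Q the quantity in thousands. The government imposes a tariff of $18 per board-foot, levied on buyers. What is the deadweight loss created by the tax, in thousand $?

Before the tax: set 279 − 5P = 2.5P + 61.5 → P* = $29, Q* = 134.
With the tax collected from buyers, demand (in seller-price terms) shifts: Qd = 279 − 5(P + 18).
New equilibrium: buyers pay $35, sellers receive $17, Q = 104. (Wedge: Pb − Ps = 18.)
Quantity falls by |ΔQ| = |134 − 104| = 30.
DWL = ½ · t · |ΔQ| = ½ · 18 · 30 = $270.

Deadweight loss = $270 thousand.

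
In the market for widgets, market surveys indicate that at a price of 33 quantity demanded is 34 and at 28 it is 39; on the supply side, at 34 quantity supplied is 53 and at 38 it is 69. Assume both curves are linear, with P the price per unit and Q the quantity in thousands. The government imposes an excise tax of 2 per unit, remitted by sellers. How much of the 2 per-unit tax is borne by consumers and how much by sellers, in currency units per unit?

Demand slope: (39 − 34)/(28 − 33) = -1, so Qd = 67 − P.
Supply slope: (69 − 53)/(38 − 34) = 4, so Qs = 4P − 83.
Without the tax, 67 − P = 4P − 83 gives 5P = 150, so P* = 30 and Q* = 37.
With the tax collected from sellers, supply shifts: Qs = 4(P − 2) − 83.
New equilibrium: consumers pay 31.6, sellers receive 29.6, Q = 35.4. (Wedge: Pb − Ps = 2.)
Burden on consumers: 1.6; on sellers: 0.4. (They sum to 2.)
The less price-elastic side of the market bears the larger share of a per-unit tax.

Consumers bear 1.6 per unit; sellers bear 0.4 per unit.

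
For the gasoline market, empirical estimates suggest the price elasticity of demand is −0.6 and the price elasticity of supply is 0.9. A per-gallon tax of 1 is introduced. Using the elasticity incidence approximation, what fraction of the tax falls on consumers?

Consumers' share ≈ 0.6.

Incidence ratio: consumers' share ≈ εs / (εs + |εd|) = 0.9 / (0.9 + 0.6) = 0.6.
Supply is the more elastic side, so consumers bear the larger share.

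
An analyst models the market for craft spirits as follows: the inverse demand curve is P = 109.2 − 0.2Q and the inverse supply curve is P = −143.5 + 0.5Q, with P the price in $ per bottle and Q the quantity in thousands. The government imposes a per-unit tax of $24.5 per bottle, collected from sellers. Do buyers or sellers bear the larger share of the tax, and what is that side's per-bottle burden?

Rewrite in direct form: Qd = 546 − 5P and Qs = 2P + 287.
Before the tax: set 546 − 5P = 2P + 287 → P* = $37, Q* = 361.
With the tax collected from sellers, supply shifts: Qs = 2(P − 24.5) + 287.
New equilibrium: buyers pay $44, sellers receive $19.5, Q = 326. (Wedge: Pb − Ps = 24.5.)
Per-bottle burden: buyers $7, sellers $17.5.
Sellers take the larger share because supply is less price-elastic here (demand slope 5 vs supply slope 2).
The less price-elastic side of the market bears the larger share of a per-unit tax.

Sellers bear the larger share: $17.5 per bottle.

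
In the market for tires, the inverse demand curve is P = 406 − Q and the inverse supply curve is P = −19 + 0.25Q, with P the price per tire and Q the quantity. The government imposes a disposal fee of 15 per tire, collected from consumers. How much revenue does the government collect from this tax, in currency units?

Rewrite in direct form: Qd = 406 − P and Qs = 4P + 76.
Without the tax, 406 − P = 4P + 76 gives 5P = 330, so P* = 66 and Q* = 340.
With the tax collected from consumers, demand (in seller-price terms) shifts: Qd = 406 − (P + 15).
Solving gives Q = 328 with consumers paying 78 and producers receiving 63 (the 15 wedge).
Revenue = t · Q = 15 · 328 = 4920.

Tax revenue = 4920.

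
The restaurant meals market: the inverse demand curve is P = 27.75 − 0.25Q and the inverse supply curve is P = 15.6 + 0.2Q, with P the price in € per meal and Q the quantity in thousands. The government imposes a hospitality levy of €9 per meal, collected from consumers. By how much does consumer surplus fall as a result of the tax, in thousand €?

Inverting to Q(P) form: Qd = 111 − 4P; Qs = 5P − 78.
Without the tax, 111 − 4P = 5P − 78 gives 9P = 189, so P* = €21 and Q* = 27.
With the tax collected from consumers, demand (in seller-price terms) shifts: Qd = 111 − 4(P + 9).
New equilibrium: consumers pay €26, producers receive €17, Q = 7. (Wedge: Pb − Ps = 9.)
ΔCS is the trapezoid between Q = 7 and Q = 27 of height €5: ½ · (27 + 7) · 5 = €85.

Consumer surplus falls by €85 thousand.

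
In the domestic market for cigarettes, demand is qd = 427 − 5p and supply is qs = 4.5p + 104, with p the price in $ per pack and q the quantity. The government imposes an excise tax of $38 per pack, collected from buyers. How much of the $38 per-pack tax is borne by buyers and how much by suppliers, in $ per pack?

Without the tax, 427 − 5p = 4.5p + 104 gives 9.5p = 323, so p* = $34 and q* = 257.
With the tax collected from buyers, demand (in seller-price terms) shifts: qd = 427 − 5(p + 38).
New equilibrium: buyers pay $52, suppliers receive $14, q = 167. (Wedge: pb − ps = 38.)
Burden on buyers: $18; on suppliers: $20. (They sum to $38.)
The less price-elastic side of the market bears the larger share of a per-unit tax.

Buyers bear $18 per pack; suppliers bear $20 per pack.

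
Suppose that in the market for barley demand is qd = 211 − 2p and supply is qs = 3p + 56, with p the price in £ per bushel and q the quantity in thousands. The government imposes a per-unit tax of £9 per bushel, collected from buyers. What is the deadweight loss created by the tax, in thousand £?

Deadweight loss = £48.6 thousand.

Without the tax, 211 − 2p = 3p + 56 gives 5p = 155, so p* = £31 and q* = 149.
With the tax collected from buyers, demand (in seller-price terms) shifts: qd = 211 − 2(p + 9).
Solving gives q = 138.2 with buyers paying £36.4 and suppliers receiving £27.4 (the £9 wedge).
Quantity falls by |ΔQ| = |149 − 138.2| = 10.8.
DWL = ½ · t · |ΔQ| = ½ · 9 · 10.8 = £48.6.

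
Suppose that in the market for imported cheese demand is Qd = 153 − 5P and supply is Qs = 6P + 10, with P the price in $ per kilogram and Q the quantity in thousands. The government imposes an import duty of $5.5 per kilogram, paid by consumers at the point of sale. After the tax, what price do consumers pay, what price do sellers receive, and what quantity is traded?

Consumers pay $16; sellers receive $10.5; quantity = 73.

Before the tax: set 153 − 5P = 6P + 10 → P* = $13, Q* = 88.
With the tax collected from consumers, demand (in seller-price terms) shifts: Qd = 153 − 5(P + 5.5).
New equilibrium: consumers pay $16, sellers receive $10.5, Q = 73. (Wedge: Pb − Ps = 5.5.)
The less price-elastic side of the market bears the larger share of a per-unit tax.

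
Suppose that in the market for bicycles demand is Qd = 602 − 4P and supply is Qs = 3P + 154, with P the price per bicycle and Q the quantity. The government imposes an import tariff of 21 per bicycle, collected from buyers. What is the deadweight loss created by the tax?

Without the tax, 602 − 4P = 3P + 154 gives 7P = 448, so P* = 64 and Q* = 346.
With the tax collected from buyers, demand (in seller-price terms) shifts: Qd = 602 − 4(P + 21).
Solving gives Q = 310 with buyers paying 73 and sellers receiving 52 (the 21 wedge).
Quantity falls by |ΔQ| = |346 − 310| = 36.
DWL = ½ · t · |ΔQ| = ½ · 21 · 36 = 378.

Deadweight loss = 378.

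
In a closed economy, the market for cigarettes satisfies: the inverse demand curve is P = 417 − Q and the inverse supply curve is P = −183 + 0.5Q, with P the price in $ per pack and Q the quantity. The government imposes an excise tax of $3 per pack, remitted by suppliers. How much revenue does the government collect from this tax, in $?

Inverting to Q(P) form: Qd = 417 − P; Qs = 2P + 366.
Without the tax, 417 − P = 2P + 366 gives 3P = 51, so P* = $17 and Q* = 400.
With the tax collected from suppliers, supply shifts: Qs = 2(P − 3) + 366.
Solving gives Q = 398 with buyers paying $19 and suppliers receiving $16 (the $3 wedge).
Revenue = t · Q = 3 · 398 = $1194.

Tax revenue = $1194.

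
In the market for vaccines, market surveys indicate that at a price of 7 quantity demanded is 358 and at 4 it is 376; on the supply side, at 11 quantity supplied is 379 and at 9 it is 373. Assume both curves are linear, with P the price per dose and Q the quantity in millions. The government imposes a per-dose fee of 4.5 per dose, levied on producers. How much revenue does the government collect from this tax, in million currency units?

Tax revenue = 1597.5 million.

Demand slope: (376 − 358)/(4 − 7) = -6, so Qd = 400 − 6P.
Supply slope: (373 − 379)/(9 − 11) = 3, so Qs = 3P + 346.
Without the tax, 400 − 6P = 3P + 346 gives 9P = 54, so P* = 6 and Q* = 364.
With the tax collected from producers, supply shifts: Qs = 3(P − 4.5) + 346.
New equilibrium: consumers pay 7.5, producers receive 3, Q = 355. (Wedge: Pb − Ps = 4.5.)
Revenue = t · Q = 4.5 · 355 = 1597.5.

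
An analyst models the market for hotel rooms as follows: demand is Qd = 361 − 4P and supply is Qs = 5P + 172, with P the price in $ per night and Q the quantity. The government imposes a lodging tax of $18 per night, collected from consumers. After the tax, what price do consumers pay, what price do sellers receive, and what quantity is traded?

Without the tax, 361 − 4P = 5P + 172 gives 9P = 189, so P* = $21 and Q* = 277.
With the tax collected from consumers, demand (in seller-price terms) shifts: Qd = 361 − 4(P + 18).
New equilibrium: consumers pay $31, sellers receive $13, Q = 237. (Wedge: Pb − Ps = 18.)

Consumers pay $31; sellers receive $13; quantity = 237.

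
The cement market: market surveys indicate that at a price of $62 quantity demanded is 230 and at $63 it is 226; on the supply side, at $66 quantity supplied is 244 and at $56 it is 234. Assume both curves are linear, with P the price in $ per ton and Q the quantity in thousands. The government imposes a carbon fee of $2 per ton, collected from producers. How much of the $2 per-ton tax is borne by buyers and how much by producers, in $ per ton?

Demand slope: (226 − 230)/(63 − 62) = -4, so Qd = 478 − 4P.
Supply slope: (234 − 244)/(56 − 66) = 1, so Qs = P + 178.
Without the tax, 478 − 4P = P + 178 gives 5P = 300, so P* = $60 and Q* = 238.
With the tax collected from producers, supply shifts: Qs = (P − 2) + 178.
Solving gives Q = 236.4 with buyers paying $60.4 and producers receiving $58.4 (the $2 wedge).
Burden on buyers: $0.4; on producers: $1.6. (They sum to $2.)

Buyers bear $0.4 per ton; producers bear $1.6 per ton.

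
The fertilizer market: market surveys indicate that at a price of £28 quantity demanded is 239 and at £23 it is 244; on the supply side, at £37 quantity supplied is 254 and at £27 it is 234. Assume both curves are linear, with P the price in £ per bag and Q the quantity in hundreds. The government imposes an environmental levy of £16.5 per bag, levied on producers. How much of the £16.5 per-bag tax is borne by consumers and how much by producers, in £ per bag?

Demand slope: (244 − 239)/(23 − 28) = -1, so Qd = 267 − P.
Supply slope: (234 − 254)/(27 − 37) = 2, so Qs = 2P + 180.
Before the tax: set 267 − P = 2P + 180 → P* = £29, Q* = 238.
With the tax collected from producers, supply shifts: Qs = 2(P − 16.5) + 180.
Solving gives Q = 227 with consumers paying £40 and producers receiving £23.5 (the £16.5 wedge).
Burden on consumers: £11; on producers: £5.5. (They sum to £16.5.)

Consumers bear £11 per bag; producers bear £5.5 per bag.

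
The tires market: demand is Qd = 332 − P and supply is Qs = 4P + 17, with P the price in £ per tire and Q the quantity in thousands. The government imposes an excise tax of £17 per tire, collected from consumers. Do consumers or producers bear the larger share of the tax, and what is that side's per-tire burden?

Consumers bear the larger share: £13.6 per tire.

Before the tax: set 332 − P = 4P + 17 → P* = £63, Q* = 269.
With the tax collected from consumers, demand (in seller-price terms) shifts: Qd = 332 − (P + 17).
New equilibrium: consumers pay £76.6, producers receive £59.6, Q = 255.4. (Wedge: Pb − Ps = 17.)
Per-tire burden: consumers £13.6, producers £3.4.
Consumers take the larger share because demand is less price-elastic here (demand slope 1 vs supply slope 4).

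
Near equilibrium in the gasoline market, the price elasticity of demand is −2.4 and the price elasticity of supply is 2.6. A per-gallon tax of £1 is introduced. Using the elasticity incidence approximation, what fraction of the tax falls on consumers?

Consumers' share ≈ 0.52.

Incidence ratio: consumers' share ≈ εs / (εs + |εd|) = 2.6 / (2.6 + 2.4) = 0.52.
Supply is the more elastic side, so consumers bear the larger share.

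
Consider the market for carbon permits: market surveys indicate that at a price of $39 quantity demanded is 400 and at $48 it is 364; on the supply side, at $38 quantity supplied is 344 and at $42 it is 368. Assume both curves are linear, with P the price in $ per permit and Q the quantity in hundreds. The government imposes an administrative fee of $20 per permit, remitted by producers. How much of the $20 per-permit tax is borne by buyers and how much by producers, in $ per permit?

Buyers bear $12 per permit; producers bear $8 per permit.

Demand slope: (364 − 400)/(48 − 39) = -4, so Qd = 556 − 4P.
Supply slope: (368 − 344)/(42 − 38) = 6, so Qs = 6P + 116.
Without the tax, 556 − 4P = 6P + 116 gives 10P = 440, so P* = $44 and Q* = 380.
With the tax collected from producers, supply shifts: Qs = 6(P − 20) + 116.
Solving gives Q = 332 with buyers paying $56 and producers receiving $36 (the $20 wedge).
Burden on buyers: $12; on producers: $8. (They sum to $20.)
The less price-elastic side of the market bears the larger share of a per-unit tax.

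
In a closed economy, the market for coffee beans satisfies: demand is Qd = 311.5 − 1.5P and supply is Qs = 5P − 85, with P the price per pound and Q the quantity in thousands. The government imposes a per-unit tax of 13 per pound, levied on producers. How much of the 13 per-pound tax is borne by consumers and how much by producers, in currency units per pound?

Without the tax, 311.5 − 1.5P = 5P − 85 gives 6.5P = 396.5, so P* = 61 and Q* = 220.
With the tax collected from producers, supply shifts: Qs = 5(P − 13) − 85.
New equilibrium: consumers pay 71, producers receive 58, Q = 205. (Wedge: Pb − Ps = 13.)
Burden on consumers: 10; on producers: 3. (They sum to 13.)

Consumers bear 10 per pound; producers bear 3 per pound.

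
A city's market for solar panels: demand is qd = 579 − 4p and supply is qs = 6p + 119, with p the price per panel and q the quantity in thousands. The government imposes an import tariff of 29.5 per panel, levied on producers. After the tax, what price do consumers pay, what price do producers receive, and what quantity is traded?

Before the tax: set 579 − 4p = 6p + 119 → p* = 46, q* = 395.
With the tax collected from producers, supply shifts: qs = 6(p − 29.5) + 119.
Solving gives q = 324.2 with consumers paying 63.7 and producers receiving 34.2 (the 29.5 wedge).
The less price-elastic side of the market bears the larger share of a per-unit tax.

Consumers pay 63.7; producers receive 34.2; quantity = 324.2.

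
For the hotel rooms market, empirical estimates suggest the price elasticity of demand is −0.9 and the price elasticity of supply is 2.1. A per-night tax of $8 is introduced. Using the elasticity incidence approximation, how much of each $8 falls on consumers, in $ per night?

Consumers bear ≈ $5.6 per night.

Incidence ratio: consumers' share ≈ εs / (εs + |εd|) = 2.1 / (2.1 + 0.9) = 0.7.
So consumers bear ≈ 0.7 × $8 = $5.6; producers bear $2.4.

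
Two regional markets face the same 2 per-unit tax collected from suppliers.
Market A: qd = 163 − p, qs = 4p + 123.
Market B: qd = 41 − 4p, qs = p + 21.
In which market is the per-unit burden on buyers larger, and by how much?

Market A: pre-tax p* = 8, q* = 155; post-tax q = 153.4; per-unit burden on buyers = 1.6.
Market B: pre-tax p* = 4, q* = 25; post-tax q = 23.4; per-unit burden on buyers = 0.4.
Difference: 1.6 vs 0.4 → market A is larger by 1.2.

Market A, by 1.2.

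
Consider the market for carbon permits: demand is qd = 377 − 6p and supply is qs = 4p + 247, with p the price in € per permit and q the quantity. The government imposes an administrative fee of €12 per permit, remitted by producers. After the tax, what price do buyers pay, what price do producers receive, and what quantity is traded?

Buyers pay €17.8; producers receive €5.8; quantity = 270.2.

Without the tax, 377 − 6p = 4p + 247 gives 10p = 130, so p* = €13 and q* = 299.
With the tax collected from producers, supply shifts: qs = 4(p − 12) + 247.
New equilibrium: buyers pay €17.8, producers receive €5.8, q = 270.2. (Wedge: pb − ps = 12.)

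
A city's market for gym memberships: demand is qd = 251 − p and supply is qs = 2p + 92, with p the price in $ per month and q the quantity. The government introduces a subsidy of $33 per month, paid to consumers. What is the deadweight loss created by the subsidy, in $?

Without the subsidy, 251 − p = 2p + 92 gives 3p = 159, so p* = $53 and q* = 198.
With a per-unit subsidy paid to consumers, each effectively pays p − 33, so demand becomes qd = 251 − (p − 33).
Solving gives q = 220 with consumers paying $31 and suppliers receiving $64 (the $33 wedge).
Quantity rises by |ΔQ| = |198 − 220| = 22.
DWL = ½ · t · |ΔQ| = ½ · 33 · 22 = $363.

Deadweight loss = $363.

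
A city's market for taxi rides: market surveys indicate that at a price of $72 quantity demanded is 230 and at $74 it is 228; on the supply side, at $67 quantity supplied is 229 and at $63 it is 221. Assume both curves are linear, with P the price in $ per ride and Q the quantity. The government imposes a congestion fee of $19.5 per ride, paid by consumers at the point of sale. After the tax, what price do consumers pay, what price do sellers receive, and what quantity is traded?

Consumers pay $82; sellers receive $62.5; quantity = 220.

Demand slope: (228 − 230)/(74 − 72) = -1, so Qd = 302 − P.
Supply slope: (221 − 229)/(63 − 67) = 2, so Qs = 2P + 95.
Before the tax: set 302 − P = 2P + 95 → P* = $69, Q* = 233.
With the tax collected from consumers, demand (in seller-price terms) shifts: Qd = 302 − (P + 19.5).
Solving gives Q = 220 with consumers paying $82 and sellers receiving $62.5 (the $19.5 wedge).
The less price-elastic side of the market bears the larger share of a per-unit tax.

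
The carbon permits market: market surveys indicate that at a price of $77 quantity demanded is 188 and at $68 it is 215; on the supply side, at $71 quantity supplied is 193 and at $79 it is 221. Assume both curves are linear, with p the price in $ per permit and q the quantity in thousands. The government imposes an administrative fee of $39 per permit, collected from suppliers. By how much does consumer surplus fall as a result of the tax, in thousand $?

Consumer surplus falls by $3538.5 thousand.

Demand slope: (215 − 188)/(68 − 77) = -3, so qd = 419 − 3p.
Supply slope: (221 − 193)/(79 − 71) = 3.5, so qs = 3.5p − 55.5.
Without the tax, 419 − 3p = 3.5p − 55.5 gives 6.5p = 474.5, so p* = $73 and q* = 200.
With the tax collected from suppliers, supply shifts: qs = 3.5(p − 39) − 55.5.
Solving gives q = 137 with buyers paying $94 and suppliers receiving $55 (the $39 wedge).
ΔCS is the trapezoid between Q = 137 and Q = 200 of height $21: ½ · (200 + 137) · 21 = $3538.5.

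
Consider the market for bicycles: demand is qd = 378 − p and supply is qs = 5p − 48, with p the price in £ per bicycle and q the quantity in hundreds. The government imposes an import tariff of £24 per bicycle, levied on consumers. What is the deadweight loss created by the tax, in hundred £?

Deadweight loss = £240 hundred.

Without the tax, 378 − p = 5p − 48 gives 6p = 426, so p* = £71 and q* = 307.
With the tax collected from consumers, demand (in seller-price terms) shifts: qd = 378 − (p + 24).
Solving gives q = 287 with consumers paying £91 and suppliers receiving £67 (the £24 wedge).
Quantity falls by |ΔQ| = |307 − 287| = 20.
DWL = ½ · t · |ΔQ| = ½ · 24 · 20 = £240.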